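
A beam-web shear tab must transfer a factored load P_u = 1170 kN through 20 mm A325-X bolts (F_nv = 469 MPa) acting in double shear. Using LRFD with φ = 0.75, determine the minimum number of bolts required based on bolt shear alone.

A_b = π·20²/4 = 314.2 mm².
Per-bolt design strength φR_n = 0.75 × 469 × 314.2 × 2 / 1000 = 221 kN.
n ≥ 1170 / 221 = 5.294 → use 6 bolts.

6 bolts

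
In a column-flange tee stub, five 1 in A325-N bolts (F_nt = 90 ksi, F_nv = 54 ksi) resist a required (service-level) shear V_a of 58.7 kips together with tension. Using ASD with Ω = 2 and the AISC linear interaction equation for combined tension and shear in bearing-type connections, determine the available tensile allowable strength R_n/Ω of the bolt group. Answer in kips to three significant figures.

132 kips

A_b = π·1²/4 = 0.7854 in²; f_rv = 58.7 / (5 × 0.7854) = 14.95 ksi.
F'_nt = 1.3 F_nt − (Ω F_nt / F_nv) f_rv = 1.3·90 − (2·90/54)·14.95 = 67.17 ksi, capped at F_nt → F'_nt = 67.17 ksi.
R_n = F'_nt · A_b · n = 67.17 × 0.7854 × 5 = 263.8 kips.
Allowable strength R_n/Ω = 263.8 / 2 = 132 kips.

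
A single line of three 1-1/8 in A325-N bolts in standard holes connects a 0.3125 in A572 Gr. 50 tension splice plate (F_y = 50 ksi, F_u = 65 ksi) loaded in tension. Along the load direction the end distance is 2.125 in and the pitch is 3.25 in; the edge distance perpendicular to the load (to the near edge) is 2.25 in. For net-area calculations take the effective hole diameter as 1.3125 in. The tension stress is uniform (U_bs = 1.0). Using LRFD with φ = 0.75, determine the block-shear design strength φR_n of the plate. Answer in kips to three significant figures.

73.1 kips

Shear plane L_v = 2.125 + 2·3.25 = 8.625 in; A_gv = 8.625 × 0.3125 = 2.695 in².
A_nv = (8.625 − 2.5·1.3125) × 0.3125 = 1.67 in².
A_nt = (2.25 − 0.5·1.3125) × 0.3125 = 0.498 in².
0.6 F_u A_nv = 65.13 kips; 0.6 F_y A_gv = 80.86 kips → shear rupture governs the shear term.
R_n = 65.13 + 1.0 × 65 × 0.498 = 97.5 kips.
Design strength φR_n = 0.75 × 97.5 = 73.1 kips.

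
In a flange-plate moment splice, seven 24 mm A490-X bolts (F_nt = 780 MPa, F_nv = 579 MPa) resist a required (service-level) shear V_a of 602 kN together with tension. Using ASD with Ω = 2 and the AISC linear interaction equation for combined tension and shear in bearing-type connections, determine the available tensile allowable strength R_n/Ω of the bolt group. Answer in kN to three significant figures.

A_b = π·24²/4 = 452.4 mm²; f_rv = 602 × 1000 / (7 × 452.4) = 190.1 MPa.
F'_nt = 1.3 F_nt − (Ω F_nt / F_nv) f_rv = 1.3·780 − (2·780/579)·190.1 = 501.8 MPa, capped at F_nt → F'_nt = 501.8 MPa.
R_n = F'_nt · A_b · n = 501.8 × 452.4 × 7 / 1000 = 1589 kN.
Allowable strength R_n/Ω = 1589 / 2 = 795 kN.

795 kN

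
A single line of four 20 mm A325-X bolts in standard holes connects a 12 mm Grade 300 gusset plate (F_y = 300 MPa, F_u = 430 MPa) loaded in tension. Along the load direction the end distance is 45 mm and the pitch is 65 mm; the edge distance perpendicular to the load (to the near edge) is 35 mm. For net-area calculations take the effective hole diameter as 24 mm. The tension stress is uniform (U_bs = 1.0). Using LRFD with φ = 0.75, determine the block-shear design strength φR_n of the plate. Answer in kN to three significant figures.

451 kN

Shear plane L_v = 45 + 3·65 = 240 mm; A_gv = 240 × 12 = 2880 mm².
A_nv = (240 − 3.5·24) × 12 = 1872 mm².
A_nt = (35 − 0.5·24) × 12 = 276 mm².
0.6 F_u A_nv = 483 kN; 0.6 F_y A_gv = 518.4 kN → shear rupture governs the shear term.
R_n = 483 + 1.0 × 430 × 276 / 1000 = 601.7 kN.
Design strength φR_n = 0.75 × 601.7 = 451 kN.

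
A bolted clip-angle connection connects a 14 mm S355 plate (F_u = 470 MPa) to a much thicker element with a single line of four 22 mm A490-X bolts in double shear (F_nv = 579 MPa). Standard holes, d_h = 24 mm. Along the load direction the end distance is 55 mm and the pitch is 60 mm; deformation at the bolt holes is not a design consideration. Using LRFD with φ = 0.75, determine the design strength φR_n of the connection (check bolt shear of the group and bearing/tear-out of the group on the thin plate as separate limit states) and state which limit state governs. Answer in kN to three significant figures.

Bolt shear: A_b = π·22²/4 = 380.1 mm²; R_n = 579 × 380.1 × 4 × 2 / 1000 = 1761 kN → 0.75 × 1761 = 1320 kN.
Bearing (1.5 l_c t F_u ≤ 3.0 d t F_u): upper limit = 3.0·22·14·470 / 1000 = 434.3 kN.
  Edge l_c = 55 − 24/2 = 43 → r_n = 424.4 kN; interior l_c = 60 − 24 = 36 → r_n = 355.3 kN.
  R_n,bearing = 1·424.4 + 3·355.3 = 1490 kN → 0.75 × 1490 = 1120 kN.
Bearing governs: 1120 kN.

1120 kN (bearing governs)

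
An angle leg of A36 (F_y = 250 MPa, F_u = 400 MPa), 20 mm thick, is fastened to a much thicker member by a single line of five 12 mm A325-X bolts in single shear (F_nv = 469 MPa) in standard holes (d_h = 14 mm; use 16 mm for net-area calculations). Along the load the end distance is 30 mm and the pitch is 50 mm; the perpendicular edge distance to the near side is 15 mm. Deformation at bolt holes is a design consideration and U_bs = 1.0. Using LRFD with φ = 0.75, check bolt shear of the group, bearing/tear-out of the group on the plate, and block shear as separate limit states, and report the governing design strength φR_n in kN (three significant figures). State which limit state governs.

Bolt shear: A_b = π·12²/4 = 113.1 mm²; R_n = 469 × 113.1 × 5 × 1 / 1000 = 265.2 kN → 0.75 × 265.2 = 199 kN.
Bearing: edge l_c = 23, r_n = 220.8 kN; interior l_c = 36, r_n = 230.4 kN; R_n = 220.8 + 4·230.4 = 1142 kN → 857 kN.
Block shear: A_gv = 4600, A_nv = 3160, A_nt = 140 mm²; R_n = min(0.6F_uA_nv, 0.6F_yA_gv) + U_bs·F_u·A_nt = 746 kN → 560 kN.
Bolt shear governs: 199 kN.

199 kN (bolt shear governs)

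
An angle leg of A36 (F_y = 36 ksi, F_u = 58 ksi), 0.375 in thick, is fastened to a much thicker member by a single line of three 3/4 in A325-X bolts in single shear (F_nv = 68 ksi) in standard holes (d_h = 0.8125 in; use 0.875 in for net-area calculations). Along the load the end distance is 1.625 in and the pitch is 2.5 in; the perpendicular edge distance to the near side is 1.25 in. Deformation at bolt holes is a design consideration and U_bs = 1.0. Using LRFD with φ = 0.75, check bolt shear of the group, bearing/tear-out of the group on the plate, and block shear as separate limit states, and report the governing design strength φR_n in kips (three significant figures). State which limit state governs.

Bolt shear: A_b = π·0.75²/4 = 0.4418 in²; R_n = 68 × 0.4418 × 3 × 1 = 90.12 kips → 0.75 × 90.12 = 67.6 kips.
Bearing: edge l_c = 1.219, r_n = 31.81 kips; interior l_c = 1.688, r_n = 39.15 kips; R_n = 31.81 + 2·39.15 = 110.1 kips → 82.6 kips.
Block shear: A_gv = 2.484, A_nv = 1.664, A_nt = 0.3047 in²; R_n = min(0.6F_uA_nv, 0.6F_yA_gv) + U_bs·F_u·A_nt = 71.33 kips → 53.5 kips.
Block shear governs: 53.5 kips.

53.5 kips (block shear governs)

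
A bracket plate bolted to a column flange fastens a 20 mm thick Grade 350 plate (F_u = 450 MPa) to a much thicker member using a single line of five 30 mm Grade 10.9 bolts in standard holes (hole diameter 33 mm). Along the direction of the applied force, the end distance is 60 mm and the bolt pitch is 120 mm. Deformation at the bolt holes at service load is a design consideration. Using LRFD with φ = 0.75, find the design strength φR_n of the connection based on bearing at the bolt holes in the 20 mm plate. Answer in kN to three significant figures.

Per bolt r_n = 1.2 l_c t F_u ≤ 2.4 d t F_u; upper limit = 2.4 × 30 × 20 × 450 / 1000 = 648 kN.
Edge bolt: l_c = 60 − 33/2 = 43.5 mm → 1.2 × 43.5 × 20 × 450 / 1000 = 469.8 → r_n = 469.8 kN.
Interior bolts: l_c = 120 − 33 = 87 mm → 1.2 × 87 × 20 × 450 / 1000 = 939.6 → r_n = 648 kN.
R_n = 1 × 469.8 + 4 × 648 = 3062 kN.
Design strength φR_n = 0.75 × 3062 = 2300 kN.

2300 kN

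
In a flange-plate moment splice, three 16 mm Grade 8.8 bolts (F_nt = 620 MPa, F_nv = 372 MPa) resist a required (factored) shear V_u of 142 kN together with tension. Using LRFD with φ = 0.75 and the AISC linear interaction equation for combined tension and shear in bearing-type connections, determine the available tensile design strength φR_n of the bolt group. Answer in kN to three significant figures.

128 kN

A_b = π·16²/4 = 201.1 mm²; f_rv = 142 × 1000 / (3 × 201.1) = 235.4 MPa.
F'_nt = 1.3 F_nt − (F_nt / φF_nv) f_rv = 1.3·620 − (620/(0.75·372))·235.4 = 282.9 MPa, capped at F_nt → F'_nt = 282.9 MPa.
R_n = F'_nt · A_b · n = 282.9 × 201.1 × 3 / 1000 = 170.6 kN.
Design strength φR_n = 0.75 × 170.6 = 128 kN.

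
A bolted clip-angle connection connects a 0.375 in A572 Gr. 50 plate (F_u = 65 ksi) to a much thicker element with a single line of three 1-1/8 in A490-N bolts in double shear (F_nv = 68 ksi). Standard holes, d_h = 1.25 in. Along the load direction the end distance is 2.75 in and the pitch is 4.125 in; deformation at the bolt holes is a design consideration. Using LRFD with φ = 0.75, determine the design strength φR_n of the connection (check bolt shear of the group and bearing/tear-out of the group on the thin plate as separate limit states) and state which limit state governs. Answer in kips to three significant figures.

Bolt shear: A_b = π·1.125²/4 = 0.994 in²; R_n = 68 × 0.994 × 3 × 2 = 405.6 kips → 0.75 × 405.6 = 304 kips.
Bearing (1.2 l_c t F_u ≤ 2.4 d t F_u): upper limit = 2.4·1.125·0.375·65 = 65.81 kips.
  Edge l_c = 2.75 − 1.25/2 = 2.125 → r_n = 62.16 kips; interior l_c = 4.125 − 1.25 = 2.875 → r_n = 65.81 kips.
  R_n,bearing = 1·62.16 + 2·65.81 = 193.8 kips → 0.75 × 193.8 = 145 kips.
Bearing governs: 145 kips.

145 kips (bearing governs)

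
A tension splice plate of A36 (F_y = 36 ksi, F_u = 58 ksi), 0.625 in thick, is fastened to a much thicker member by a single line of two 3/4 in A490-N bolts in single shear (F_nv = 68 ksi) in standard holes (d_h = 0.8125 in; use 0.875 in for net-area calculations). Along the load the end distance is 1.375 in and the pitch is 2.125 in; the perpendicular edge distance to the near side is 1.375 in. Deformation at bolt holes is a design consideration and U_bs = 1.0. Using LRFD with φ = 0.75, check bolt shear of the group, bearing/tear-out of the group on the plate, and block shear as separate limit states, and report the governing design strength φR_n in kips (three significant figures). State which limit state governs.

45.1 kips (bolt shear governs)

Bolt shear: A_b = π·0.75²/4 = 0.4418 in²; R_n = 68 × 0.4418 × 2 × 1 = 60.08 kips → 0.75 × 60.08 = 45.1 kips.
Bearing: edge l_c = 0.9688, r_n = 42.14 kips; interior l_c = 1.312, r_n = 57.09 kips; R_n = 42.14 + 1·57.09 = 99.23 kips → 74.4 kips.
Block shear: A_gv = 2.188, A_nv = 1.367, A_nt = 0.5859 in²; R_n = min(0.6F_uA_nv, 0.6F_yA_gv) + U_bs·F_u·A_nt = 81.23 kips → 60.9 kips.
Bolt shear governs: 45.1 kips.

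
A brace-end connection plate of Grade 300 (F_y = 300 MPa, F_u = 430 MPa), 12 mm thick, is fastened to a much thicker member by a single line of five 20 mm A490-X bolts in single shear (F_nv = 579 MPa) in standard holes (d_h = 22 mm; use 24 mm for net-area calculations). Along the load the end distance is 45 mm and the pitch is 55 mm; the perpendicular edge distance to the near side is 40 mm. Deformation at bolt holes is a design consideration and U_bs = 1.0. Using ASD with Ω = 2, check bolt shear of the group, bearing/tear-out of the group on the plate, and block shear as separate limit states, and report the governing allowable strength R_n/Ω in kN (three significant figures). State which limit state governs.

Bolt shear: A_b = π·20²/4 = 314.2 mm²; R_n = 579 × 314.2 × 5 × 1 / 1000 = 909.5 kN → 909.5 / 2 = 455 kN.
Bearing: edge l_c = 34, r_n = 210.5 kN; interior l_c = 33, r_n = 204.3 kN; R_n = 210.5 + 4·204.3 = 1028 kN → 514 kN.
Block shear: A_gv = 3180, A_nv = 1884, A_nt = 336 mm²; R_n = min(0.6F_uA_nv, 0.6F_yA_gv) + U_bs·F_u·A_nt = 630.6 kN → 315 kN.
Block shear governs: 315 kN.

315 kN (block shear governs)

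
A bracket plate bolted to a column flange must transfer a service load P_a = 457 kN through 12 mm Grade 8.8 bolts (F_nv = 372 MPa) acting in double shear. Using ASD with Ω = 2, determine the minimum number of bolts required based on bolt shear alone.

11 bolts

A_b = π·12²/4 = 113.1 mm².
Per-bolt allowable strength R_n/Ω = 372 × 113.1 × 2 / 1000 / 2 = 42.07 kN.
n ≥ 457 / 42.07 = 10.86 → use 11 bolts.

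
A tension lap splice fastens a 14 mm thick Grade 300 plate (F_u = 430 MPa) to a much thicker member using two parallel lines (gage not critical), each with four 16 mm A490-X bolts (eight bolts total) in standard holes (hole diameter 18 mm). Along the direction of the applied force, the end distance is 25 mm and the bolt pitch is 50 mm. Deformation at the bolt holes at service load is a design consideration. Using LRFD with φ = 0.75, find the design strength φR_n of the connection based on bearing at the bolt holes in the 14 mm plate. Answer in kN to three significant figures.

1210 kN

Per bolt r_n = 1.2 l_c t F_u ≤ 2.4 d t F_u; upper limit = 2.4 × 16 × 14 × 430 / 1000 = 231.2 kN.
Edge bolt: l_c = 25 − 18/2 = 16 mm → 1.2 × 16 × 14 × 430 / 1000 = 115.6 → r_n = 115.6 kN.
Interior bolts: l_c = 50 − 18 = 32 mm → 1.2 × 32 × 14 × 430 / 1000 = 231.2 → r_n = 231.2 kN.
R_n = 2 × 115.6 + 6 × 231.2 = 1618 kN.
Design strength φR_n = 0.75 × 1618 = 1210 kN.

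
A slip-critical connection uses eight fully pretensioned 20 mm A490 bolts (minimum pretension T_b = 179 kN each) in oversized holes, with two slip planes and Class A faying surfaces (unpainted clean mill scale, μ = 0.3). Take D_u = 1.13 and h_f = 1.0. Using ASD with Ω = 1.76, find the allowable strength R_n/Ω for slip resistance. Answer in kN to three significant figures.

R_n = μ · D_u · h_f · T_b · n_s · n_b = 0.3 × 1.13 × 1.0 × 179 × 2 × 8 = 970.9 kN.
Allowable strength R_n/Ω = 970.9 / 1.76 = 552 kN.

552 kN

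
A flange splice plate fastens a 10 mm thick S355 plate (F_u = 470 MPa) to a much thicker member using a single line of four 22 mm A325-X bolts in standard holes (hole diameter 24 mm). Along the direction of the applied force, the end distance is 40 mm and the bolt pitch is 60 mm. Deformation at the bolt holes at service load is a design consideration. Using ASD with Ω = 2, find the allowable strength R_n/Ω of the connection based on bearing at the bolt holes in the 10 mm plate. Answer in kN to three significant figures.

384 kN

Per bolt r_n = 1.2 l_c t F_u ≤ 2.4 d t F_u; upper limit = 2.4 × 22 × 10 × 470 / 1000 = 248.2 kN.
Edge bolt: l_c = 40 − 24/2 = 28 mm → 1.2 × 28 × 10 × 470 / 1000 = 157.9 → r_n = 157.9 kN.
Interior bolts: l_c = 60 − 24 = 36 mm → 1.2 × 36 × 10 × 470 / 1000 = 203 → r_n = 203 kN.
R_n = 1 × 157.9 + 3 × 203 = 767 kN.
Allowable strength R_n/Ω = 767 / 2 = 384 kN.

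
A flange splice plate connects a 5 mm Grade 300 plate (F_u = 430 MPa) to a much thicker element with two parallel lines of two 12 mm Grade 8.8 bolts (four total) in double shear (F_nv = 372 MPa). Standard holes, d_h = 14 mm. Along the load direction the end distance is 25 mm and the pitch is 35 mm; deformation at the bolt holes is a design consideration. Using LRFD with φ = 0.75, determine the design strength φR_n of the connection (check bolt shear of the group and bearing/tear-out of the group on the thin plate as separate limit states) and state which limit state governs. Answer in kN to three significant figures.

151 kN (bearing governs)

Bolt shear: A_b = π·12²/4 = 113.1 mm²; R_n = 372 × 113.1 × 4 × 2 / 1000 = 336.6 kN → 0.75 × 336.6 = 252 kN.
Bearing (1.2 l_c t F_u ≤ 2.4 d t F_u): upper limit = 2.4·12·5·430 / 1000 = 61.92 kN.
  Edge l_c = 25 − 14/2 = 18 → r_n = 46.44 kN; interior l_c = 35 − 14 = 21 → r_n = 54.18 kN.
  R_n,bearing = 2·46.44 + 2·54.18 = 201.2 kN → 0.75 × 201.2 = 151 kN.
Bearing governs: 151 kN.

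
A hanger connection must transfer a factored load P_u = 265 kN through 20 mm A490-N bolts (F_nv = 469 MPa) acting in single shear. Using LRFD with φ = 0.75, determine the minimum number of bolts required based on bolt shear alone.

A_b = π·20²/4 = 314.2 mm².
Per-bolt design strength φR_n = 0.75 × 469 × 314.2 × 1 / 1000 = 110.5 kN.
n ≥ 265 / 110.5 = 2.398 → use 3 bolts.

3 bolts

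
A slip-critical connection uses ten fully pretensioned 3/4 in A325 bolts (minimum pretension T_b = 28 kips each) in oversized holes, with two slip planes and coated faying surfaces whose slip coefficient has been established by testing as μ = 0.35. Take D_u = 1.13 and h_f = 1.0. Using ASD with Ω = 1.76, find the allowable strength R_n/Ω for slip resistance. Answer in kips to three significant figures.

126 kips

R_n = μ · D_u · h_f · T_b · n_s · n_b = 0.35 × 1.13 × 1.0 × 28 × 2 × 10 = 221.5 kips.
Allowable strength R_n/Ω = 221.5 / 1.76 = 126 kips.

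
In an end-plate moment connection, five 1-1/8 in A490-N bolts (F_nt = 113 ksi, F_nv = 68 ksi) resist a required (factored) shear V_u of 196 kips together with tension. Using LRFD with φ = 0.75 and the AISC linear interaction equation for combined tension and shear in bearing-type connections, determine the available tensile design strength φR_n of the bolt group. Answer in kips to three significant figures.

222 kips

A_b = π·1.125²/4 = 0.994 in²; f_rv = 196 / (5 × 0.994) = 39.44 ksi.
F'_nt = 1.3 F_nt − (F_nt / φF_nv) f_rv = 1.3·113 − (113/(0.75·68))·39.44 = 59.52 ksi, capped at F_nt → F'_nt = 59.52 ksi.
R_n = F'_nt · A_b · n = 59.52 × 0.994 × 5 = 295.8 kips.
Design strength φR_n = 0.75 × 295.8 = 222 kips.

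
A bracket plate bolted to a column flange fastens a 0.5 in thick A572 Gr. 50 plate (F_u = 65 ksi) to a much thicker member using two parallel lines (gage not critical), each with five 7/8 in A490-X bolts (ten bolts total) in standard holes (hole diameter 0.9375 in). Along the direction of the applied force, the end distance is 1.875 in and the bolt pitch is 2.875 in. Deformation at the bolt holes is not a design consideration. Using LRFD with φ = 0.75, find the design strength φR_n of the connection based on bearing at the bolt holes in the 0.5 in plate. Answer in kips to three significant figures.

615 kips

Per bolt r_n = 1.5 l_c t F_u ≤ 3.0 d t F_u; upper limit = 3.0 × 0.875 × 0.5 × 65 = 85.31 kips.
Edge bolt: l_c = 1.875 − 0.9375/2 = 1.406 in → 1.5 × 1.406 × 0.5 × 65 = 68.55 → r_n = 68.55 kips.
Interior bolts: l_c = 2.875 − 0.9375 = 1.938 in → 1.5 × 1.938 × 0.5 × 65 = 94.45 → r_n = 85.31 kips.
R_n = 2 × 68.55 + 8 × 85.31 = 819.6 kips.
Design strength φR_n = 0.75 × 819.6 = 615 kips.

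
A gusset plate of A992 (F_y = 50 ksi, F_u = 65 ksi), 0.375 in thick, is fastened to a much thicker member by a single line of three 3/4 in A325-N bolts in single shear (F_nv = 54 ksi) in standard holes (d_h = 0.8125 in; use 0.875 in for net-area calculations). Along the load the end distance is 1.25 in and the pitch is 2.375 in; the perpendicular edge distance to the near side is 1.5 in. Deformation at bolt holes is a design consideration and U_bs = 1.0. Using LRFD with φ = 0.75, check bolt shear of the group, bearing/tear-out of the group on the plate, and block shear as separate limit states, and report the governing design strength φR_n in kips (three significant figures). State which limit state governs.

Bolt shear: A_b = π·0.75²/4 = 0.4418 in²; R_n = 54 × 0.4418 × 3 × 1 = 71.57 kips → 0.75 × 71.57 = 53.7 kips.
Bearing: edge l_c = 0.8438, r_n = 24.68 kips; interior l_c = 1.562, r_n = 43.87 kips; R_n = 24.68 + 2·43.87 = 112.4 kips → 84.3 kips.
Block shear: A_gv = 2.25, A_nv = 1.43, A_nt = 0.3984 in²; R_n = min(0.6F_uA_nv, 0.6F_yA_gv) + U_bs·F_u·A_nt = 81.66 kips → 61.2 kips.
Bolt shear governs: 53.7 kips.

53.7 kips (bolt shear governs)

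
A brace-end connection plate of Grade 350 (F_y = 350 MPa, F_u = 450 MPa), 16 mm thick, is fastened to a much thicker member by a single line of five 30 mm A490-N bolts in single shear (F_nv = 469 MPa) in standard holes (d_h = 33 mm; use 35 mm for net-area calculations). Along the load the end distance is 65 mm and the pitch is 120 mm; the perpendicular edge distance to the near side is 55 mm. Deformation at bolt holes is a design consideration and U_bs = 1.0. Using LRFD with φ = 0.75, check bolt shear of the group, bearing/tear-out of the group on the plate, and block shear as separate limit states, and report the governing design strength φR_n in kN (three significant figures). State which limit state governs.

Bolt shear: A_b = π·30²/4 = 706.9 mm²; R_n = 469 × 706.9 × 5 × 1 / 1000 = 1658 kN → 0.75 × 1658 = 1240 kN.
Bearing: edge l_c = 48.5, r_n = 419 kN; interior l_c = 87, r_n = 518.4 kN; R_n = 419 + 4·518.4 = 2493 kN → 1870 kN.
Block shear: A_gv = 8720, A_nv = 6200, A_nt = 600 mm²; R_n = min(0.6F_uA_nv, 0.6F_yA_gv) + U_bs·F_u·A_nt = 1944 kN → 1460 kN.
Bolt shear governs: 1240 kN.

1240 kN (bolt shear governs)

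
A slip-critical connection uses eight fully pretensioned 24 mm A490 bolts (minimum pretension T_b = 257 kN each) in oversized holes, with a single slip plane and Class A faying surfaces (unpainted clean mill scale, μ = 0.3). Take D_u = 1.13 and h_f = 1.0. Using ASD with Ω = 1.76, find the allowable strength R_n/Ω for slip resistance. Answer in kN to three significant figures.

396 kN

R_n = μ · D_u · h_f · T_b · n_s · n_b = 0.3 × 1.13 × 1.0 × 257 × 1 × 8 = 697 kN.
Allowable strength R_n/Ω = 697 / 1.76 = 396 kN.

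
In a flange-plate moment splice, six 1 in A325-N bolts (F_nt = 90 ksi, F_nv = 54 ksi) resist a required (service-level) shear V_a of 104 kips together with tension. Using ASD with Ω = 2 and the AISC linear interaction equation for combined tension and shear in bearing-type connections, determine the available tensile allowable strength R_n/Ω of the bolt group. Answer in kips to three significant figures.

102 kips

A_b = π·1²/4 = 0.7854 in²; f_rv = 104 / (6 × 0.7854) = 22.07 ksi.
F'_nt = 1.3 F_nt − (Ω F_nt / F_nv) f_rv = 1.3·90 − (2·90/54)·22.07 = 43.44 ksi, capped at F_nt → F'_nt = 43.44 ksi.
R_n = F'_nt · A_b · n = 43.44 × 0.7854 × 6 = 204.7 kips.
Allowable strength R_n/Ω = 204.7 / 2 = 102 kips.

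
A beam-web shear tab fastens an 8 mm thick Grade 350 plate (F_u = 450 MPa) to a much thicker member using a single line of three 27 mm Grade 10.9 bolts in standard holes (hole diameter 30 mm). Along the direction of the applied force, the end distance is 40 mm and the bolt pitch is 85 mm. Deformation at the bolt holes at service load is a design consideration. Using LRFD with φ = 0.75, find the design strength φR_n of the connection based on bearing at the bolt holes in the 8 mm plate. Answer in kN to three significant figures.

431 kN

Per bolt r_n = 1.2 l_c t F_u ≤ 2.4 d t F_u; upper limit = 2.4 × 27 × 8 × 450 / 1000 = 233.3 kN.
Edge bolt: l_c = 40 − 30/2 = 25 mm → 1.2 × 25 × 8 × 450 / 1000 = 108 → r_n = 108 kN.
Interior bolts: l_c = 85 − 30 = 55 mm → 1.2 × 55 × 8 × 450 / 1000 = 237.6 → r_n = 233.3 kN.
R_n = 1 × 108 + 2 × 233.3 = 574.6 kN.
Design strength φR_n = 0.75 × 574.6 = 431 kN.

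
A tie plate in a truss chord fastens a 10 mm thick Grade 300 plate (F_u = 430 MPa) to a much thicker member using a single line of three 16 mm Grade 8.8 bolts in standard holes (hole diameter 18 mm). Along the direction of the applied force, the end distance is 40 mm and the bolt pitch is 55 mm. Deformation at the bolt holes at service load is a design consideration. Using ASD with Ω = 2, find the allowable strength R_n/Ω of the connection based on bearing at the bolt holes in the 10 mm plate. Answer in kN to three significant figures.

Per bolt r_n = 1.2 l_c t F_u ≤ 2.4 d t F_u; upper limit = 2.4 × 16 × 10 × 430 / 1000 = 165.1 kN.
Edge bolt: l_c = 40 − 18/2 = 31 mm → 1.2 × 31 × 10 × 430 / 1000 = 160 → r_n = 160 kN.
Interior bolts: l_c = 55 − 18 = 37 mm → 1.2 × 37 × 10 × 430 / 1000 = 190.9 → r_n = 165.1 kN.
R_n = 1 × 160 + 2 × 165.1 = 490.2 kN.
Allowable strength R_n/Ω = 490.2 / 2 = 245 kN.

245 kN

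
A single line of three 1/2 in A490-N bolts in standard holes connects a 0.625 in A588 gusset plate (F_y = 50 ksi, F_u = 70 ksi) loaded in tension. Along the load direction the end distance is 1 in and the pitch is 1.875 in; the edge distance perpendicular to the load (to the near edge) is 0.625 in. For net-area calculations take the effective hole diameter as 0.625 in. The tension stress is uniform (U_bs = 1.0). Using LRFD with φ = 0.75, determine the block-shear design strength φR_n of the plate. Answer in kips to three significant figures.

Shear plane L_v = 1 + 2·1.875 = 4.75 in; A_gv = 4.75 × 0.625 = 2.969 in².
A_nv = (4.75 − 2.5·0.625) × 0.625 = 1.992 in².
A_nt = (0.625 − 0.5·0.625) × 0.625 = 0.1953 in².
0.6 F_u A_nv = 83.67 kips; 0.6 F_y A_gv = 89.06 kips → shear rupture governs the shear term.
R_n = 83.67 + 1.0 × 70 × 0.1953 = 97.34 kips.
Design strength φR_n = 0.75 × 97.34 = 73 kips.

73 kips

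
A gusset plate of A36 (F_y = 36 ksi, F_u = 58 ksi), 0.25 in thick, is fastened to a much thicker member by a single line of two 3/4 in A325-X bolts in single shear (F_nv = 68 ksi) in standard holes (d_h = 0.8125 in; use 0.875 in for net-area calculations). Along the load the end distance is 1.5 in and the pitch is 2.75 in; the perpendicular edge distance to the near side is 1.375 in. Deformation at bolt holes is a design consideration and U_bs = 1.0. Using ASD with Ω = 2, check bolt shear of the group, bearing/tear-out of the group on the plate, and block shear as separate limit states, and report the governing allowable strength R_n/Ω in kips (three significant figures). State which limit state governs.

18.3 kips (block shear governs)

Bolt shear: A_b = π·0.75²/4 = 0.4418 in²; R_n = 68 × 0.4418 × 2 × 1 = 60.08 kips → 60.08 / 2 = 30 kips.
Bearing: edge l_c = 1.094, r_n = 19.03 kips; interior l_c = 1.938, r_n = 26.1 kips; R_n = 19.03 + 1·26.1 = 45.13 kips → 22.6 kips.
Block shear: A_gv = 1.062, A_nv = 0.7344, A_nt = 0.2344 in²; R_n = min(0.6F_uA_nv, 0.6F_yA_gv) + U_bs·F_u·A_nt = 36.54 kips → 18.3 kips.
Block shear governs: 18.3 kips.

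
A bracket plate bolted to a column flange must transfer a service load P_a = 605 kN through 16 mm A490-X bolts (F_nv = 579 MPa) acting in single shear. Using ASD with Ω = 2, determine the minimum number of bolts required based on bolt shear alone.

A_b = π·16²/4 = 201.1 mm².
Per-bolt allowable strength R_n/Ω = 579 × 201.1 × 1 / 1000 / 2 = 58.21 kN.
n ≥ 605 / 58.21 = 10.39 → use 11 bolts.

11 bolts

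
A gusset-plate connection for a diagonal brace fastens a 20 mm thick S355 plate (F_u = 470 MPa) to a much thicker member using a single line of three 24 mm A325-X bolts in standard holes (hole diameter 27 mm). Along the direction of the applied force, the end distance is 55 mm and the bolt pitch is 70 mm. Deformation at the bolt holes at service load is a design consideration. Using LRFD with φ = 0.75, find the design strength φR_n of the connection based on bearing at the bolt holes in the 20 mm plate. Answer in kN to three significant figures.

1080 kN

Per bolt r_n = 1.2 l_c t F_u ≤ 2.4 d t F_u; upper limit = 2.4 × 24 × 20 × 470 / 1000 = 541.4 kN.
Edge bolt: l_c = 55 − 27/2 = 41.5 mm → 1.2 × 41.5 × 20 × 470 / 1000 = 468.1 → r_n = 468.1 kN.
Interior bolts: l_c = 70 − 27 = 43 mm → 1.2 × 43 × 20 × 470 / 1000 = 485 → r_n = 485 kN.
R_n = 1 × 468.1 + 2 × 485 = 1438 kN.
Design strength φR_n = 0.75 × 1438 = 1080 kN.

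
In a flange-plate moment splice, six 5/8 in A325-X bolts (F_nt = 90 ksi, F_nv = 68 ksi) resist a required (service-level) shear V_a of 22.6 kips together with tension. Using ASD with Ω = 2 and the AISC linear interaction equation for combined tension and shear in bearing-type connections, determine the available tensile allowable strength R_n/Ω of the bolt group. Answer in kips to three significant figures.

77.8 kips

A_b = π·0.625²/4 = 0.3068 in²; f_rv = 22.6 / (6 × 0.3068) = 12.28 ksi.
F'_nt = 1.3 F_nt − (Ω F_nt / F_nv) f_rv = 1.3·90 − (2·90/68)·12.28 = 84.5 ksi, capped at F_nt → F'_nt = 84.5 ksi.
R_n = F'_nt · A_b · n = 84.5 × 0.3068 × 6 = 155.5 kips.
Allowable strength R_n/Ω = 155.5 / 2 = 77.8 kips.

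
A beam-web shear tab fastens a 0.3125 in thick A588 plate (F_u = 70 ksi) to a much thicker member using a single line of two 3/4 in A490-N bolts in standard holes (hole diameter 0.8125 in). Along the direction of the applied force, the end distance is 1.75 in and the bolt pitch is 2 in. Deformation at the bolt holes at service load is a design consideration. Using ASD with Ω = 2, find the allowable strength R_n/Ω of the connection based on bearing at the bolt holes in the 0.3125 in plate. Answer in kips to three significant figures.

Per bolt r_n = 1.2 l_c t F_u ≤ 2.4 d t F_u; upper limit = 2.4 × 0.75 × 0.3125 × 70 = 39.38 kips.
Edge bolt: l_c = 1.75 − 0.8125/2 = 1.344 in → 1.2 × 1.344 × 0.3125 × 70 = 35.27 → r_n = 35.27 kips.
Interior bolts: l_c = 2 − 0.8125 = 1.188 in → 1.2 × 1.188 × 0.3125 × 70 = 31.17 → r_n = 31.17 kips.
R_n = 1 × 35.27 + 1 × 31.17 = 66.45 kips.
Allowable strength R_n/Ω = 66.45 / 2 = 33.2 kips.

33.2 kips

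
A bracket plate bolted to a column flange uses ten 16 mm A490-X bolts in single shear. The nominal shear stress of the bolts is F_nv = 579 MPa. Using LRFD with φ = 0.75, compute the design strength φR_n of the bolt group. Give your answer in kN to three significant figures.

873 kN

A_b = π × 16² / 4 = 201.1 mm².
R_n = F_nv · A_b · n · n_s = 579 × 201.1 × 10 × 1 / 1000 = 1164 kN.
Design strength φR_n = 0.75 × 1164 = 873 kN.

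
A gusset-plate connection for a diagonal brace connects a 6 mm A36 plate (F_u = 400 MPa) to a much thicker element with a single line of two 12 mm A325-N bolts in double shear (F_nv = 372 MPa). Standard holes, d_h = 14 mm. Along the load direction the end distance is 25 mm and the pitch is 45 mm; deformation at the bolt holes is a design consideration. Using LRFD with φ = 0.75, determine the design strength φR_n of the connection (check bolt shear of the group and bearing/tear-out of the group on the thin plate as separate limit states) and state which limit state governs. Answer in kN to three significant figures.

90.7 kN (bearing governs)

Bolt shear: A_b = π·12²/4 = 113.1 mm²; R_n = 372 × 113.1 × 2 × 2 / 1000 = 168.3 kN → 0.75 × 168.3 = 126 kN.
Bearing (1.2 l_c t F_u ≤ 2.4 d t F_u): upper limit = 2.4·12·6·400 / 1000 = 69.12 kN.
  Edge l_c = 25 − 14/2 = 18 → r_n = 51.84 kN; interior l_c = 45 − 14 = 31 → r_n = 69.12 kN.
  R_n,bearing = 1·51.84 + 1·69.12 = 121 kN → 0.75 × 121 = 90.7 kN.
Bearing governs: 90.7 kN.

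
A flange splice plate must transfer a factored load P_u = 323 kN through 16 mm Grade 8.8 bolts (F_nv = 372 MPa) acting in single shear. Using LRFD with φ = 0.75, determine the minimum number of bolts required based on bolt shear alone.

6 bolts

A_b = π·16²/4 = 201.1 mm².
Per-bolt design strength φR_n = 0.75 × 372 × 201.1 × 1 / 1000 = 56.1 kN.
n ≥ 323 / 56.1 = 5.758 → use 6 bolts.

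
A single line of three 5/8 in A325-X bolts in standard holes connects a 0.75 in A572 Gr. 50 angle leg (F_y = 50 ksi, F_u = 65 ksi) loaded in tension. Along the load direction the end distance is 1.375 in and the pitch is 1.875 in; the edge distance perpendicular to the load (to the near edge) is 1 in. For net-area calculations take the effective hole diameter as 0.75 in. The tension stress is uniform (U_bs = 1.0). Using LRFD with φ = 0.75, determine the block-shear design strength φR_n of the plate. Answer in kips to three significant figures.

94.1 kips

Shear plane L_v = 1.375 + 2·1.875 = 5.125 in; A_gv = 5.125 × 0.75 = 3.844 in².
A_nv = (5.125 − 2.5·0.75) × 0.75 = 2.438 in².
A_nt = (1 − 0.5·0.75) × 0.75 = 0.4688 in².
0.6 F_u A_nv = 95.06 kips; 0.6 F_y A_gv = 115.3 kips → shear rupture governs the shear term.
R_n = 95.06 + 1.0 × 65 × 0.4688 = 125.5 kips.
Design strength φR_n = 0.75 × 125.5 = 94.1 kips.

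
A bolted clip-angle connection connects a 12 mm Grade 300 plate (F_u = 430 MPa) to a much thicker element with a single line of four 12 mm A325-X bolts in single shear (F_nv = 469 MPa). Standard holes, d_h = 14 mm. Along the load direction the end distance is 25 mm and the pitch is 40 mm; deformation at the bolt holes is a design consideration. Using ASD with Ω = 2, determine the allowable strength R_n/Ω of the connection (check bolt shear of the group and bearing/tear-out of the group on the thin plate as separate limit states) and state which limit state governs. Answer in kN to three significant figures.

106 kN (bolt shear governs)

Bolt shear: A_b = π·12²/4 = 113.1 mm²; R_n = 469 × 113.1 × 4 × 1 / 1000 = 212.2 kN → 212.2 / 2 = 106 kN.
Bearing (1.2 l_c t F_u ≤ 2.4 d t F_u): upper limit = 2.4·12·12·430 / 1000 = 148.6 kN.
  Edge l_c = 25 − 14/2 = 18 → r_n = 111.5 kN; interior l_c = 40 − 14 = 26 → r_n = 148.6 kN.
  R_n,bearing = 1·111.5 + 3·148.6 = 557.3 kN → 557.3 / 2 = 279 kN.
Bolt shear governs: 106 kN.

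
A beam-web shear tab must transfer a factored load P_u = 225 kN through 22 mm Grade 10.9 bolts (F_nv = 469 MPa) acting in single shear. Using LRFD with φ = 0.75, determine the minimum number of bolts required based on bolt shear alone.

A_b = π·22²/4 = 380.1 mm².
Per-bolt design strength φR_n = 0.75 × 469 × 380.1 × 1 / 1000 = 133.7 kN.
n ≥ 225 / 133.7 = 1.683 → use 2 bolts.

2 bolts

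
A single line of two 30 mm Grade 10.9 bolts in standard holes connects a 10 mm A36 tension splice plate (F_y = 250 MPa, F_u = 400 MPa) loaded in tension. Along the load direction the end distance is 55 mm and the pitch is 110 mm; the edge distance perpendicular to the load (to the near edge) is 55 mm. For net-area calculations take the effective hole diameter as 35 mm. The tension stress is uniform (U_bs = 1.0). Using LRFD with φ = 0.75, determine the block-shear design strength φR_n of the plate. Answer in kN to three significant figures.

Shear plane L_v = 55 + 1·110 = 165 mm; A_gv = 165 × 10 = 1650 mm².
A_nv = (165 − 1.5·35) × 10 = 1125 mm².
A_nt = (55 − 0.5·35) × 10 = 375 mm².
0.6 F_u A_nv = 270 kN; 0.6 F_y A_gv = 247.5 kN → shear yielding governs the shear term.
R_n = 247.5 + 1.0 × 400 × 375 / 1000 = 397.5 kN.
Design strength φR_n = 0.75 × 397.5 = 298 kN.

298 kN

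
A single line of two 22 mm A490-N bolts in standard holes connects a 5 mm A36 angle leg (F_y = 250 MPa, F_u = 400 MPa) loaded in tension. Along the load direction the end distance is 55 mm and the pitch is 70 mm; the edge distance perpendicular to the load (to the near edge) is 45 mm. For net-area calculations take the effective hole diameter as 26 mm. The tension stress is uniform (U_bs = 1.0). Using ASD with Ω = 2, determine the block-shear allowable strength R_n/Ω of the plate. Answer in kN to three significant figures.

78.9 kN

Shear plane L_v = 55 + 1·70 = 125 mm; A_gv = 125 × 5 = 625 mm².
A_nv = (125 − 1.5·26) × 5 = 430 mm².
A_nt = (45 − 0.5·26) × 5 = 160 mm².
0.6 F_u A_nv = 103.2 kN; 0.6 F_y A_gv = 93.75 kN → shear yielding governs the shear term.
R_n = 93.75 + 1.0 × 400 × 160 / 1000 = 157.8 kN.
Allowable strength R_n/Ω = 157.8 / 2 = 78.9 kN.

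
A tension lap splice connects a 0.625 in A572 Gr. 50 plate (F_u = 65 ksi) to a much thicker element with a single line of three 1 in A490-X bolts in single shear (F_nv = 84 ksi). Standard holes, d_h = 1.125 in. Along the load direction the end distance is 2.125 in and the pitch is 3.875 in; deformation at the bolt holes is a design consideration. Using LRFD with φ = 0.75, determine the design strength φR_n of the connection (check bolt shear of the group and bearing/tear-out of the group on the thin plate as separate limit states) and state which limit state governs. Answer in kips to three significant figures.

Bolt shear: A_b = π·1²/4 = 0.7854 in²; R_n = 84 × 0.7854 × 3 × 1 = 197.9 kips → 0.75 × 197.9 = 148 kips.
Bearing (1.2 l_c t F_u ≤ 2.4 d t F_u): upper limit = 2.4·1·0.625·65 = 97.5 kips.
  Edge l_c = 2.125 − 1.125/2 = 1.562 → r_n = 76.17 kips; interior l_c = 3.875 − 1.125 = 2.75 → r_n = 97.5 kips.
  R_n,bearing = 1·76.17 + 2·97.5 = 271.2 kips → 0.75 × 271.2 = 203 kips.
Bolt shear governs: 148 kips.

148 kips (bolt shear governs)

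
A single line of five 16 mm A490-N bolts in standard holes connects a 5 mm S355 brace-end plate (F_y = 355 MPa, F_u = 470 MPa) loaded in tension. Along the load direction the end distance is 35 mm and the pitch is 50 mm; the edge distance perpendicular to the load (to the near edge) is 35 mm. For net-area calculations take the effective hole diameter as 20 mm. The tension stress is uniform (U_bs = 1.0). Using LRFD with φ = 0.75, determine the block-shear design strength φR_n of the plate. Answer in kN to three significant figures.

Shear plane L_v = 35 + 4·50 = 235 mm; A_gv = 235 × 5 = 1175 mm².
A_nv = (235 − 4.5·20) × 5 = 725 mm².
A_nt = (35 − 0.5·20) × 5 = 125 mm².
0.6 F_u A_nv = 204.5 kN; 0.6 F_y A_gv = 250.3 kN → shear rupture governs the shear term.
R_n = 204.5 + 1.0 × 470 × 125 / 1000 = 263.2 kN.
Design strength φR_n = 0.75 × 263.2 = 197 kN.

197 kN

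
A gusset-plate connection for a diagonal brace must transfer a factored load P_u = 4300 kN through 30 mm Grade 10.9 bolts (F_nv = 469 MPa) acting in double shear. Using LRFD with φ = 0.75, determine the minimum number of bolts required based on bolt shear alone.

9 bolts

A_b = π·30²/4 = 706.9 mm².
Per-bolt design strength φR_n = 0.75 × 469 × 706.9 × 2 / 1000 = 497.3 kN.
n ≥ 4300 / 497.3 = 8.647 → use 9 bolts.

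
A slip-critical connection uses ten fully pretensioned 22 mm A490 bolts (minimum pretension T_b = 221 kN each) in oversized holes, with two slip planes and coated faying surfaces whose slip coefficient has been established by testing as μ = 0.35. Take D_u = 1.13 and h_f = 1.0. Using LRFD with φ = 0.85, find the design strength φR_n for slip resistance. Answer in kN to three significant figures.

1490 kN

R_n = μ · D_u · h_f · T_b · n_s · n_b = 0.35 × 1.13 × 1.0 × 221 × 2 × 10 = 1748 kN.
Design strength φR_n = 0.85 × 1748 = 1490 kN.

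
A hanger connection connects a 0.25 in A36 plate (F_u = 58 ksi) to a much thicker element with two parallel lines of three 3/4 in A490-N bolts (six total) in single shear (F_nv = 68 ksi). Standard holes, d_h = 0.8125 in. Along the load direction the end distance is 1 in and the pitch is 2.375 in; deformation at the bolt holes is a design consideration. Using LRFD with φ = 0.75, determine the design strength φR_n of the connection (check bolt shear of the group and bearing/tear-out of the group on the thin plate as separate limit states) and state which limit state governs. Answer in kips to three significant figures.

93.8 kips (bearing governs)

Bolt shear: A_b = π·0.75²/4 = 0.4418 in²; R_n = 68 × 0.4418 × 6 × 1 = 180.2 kips → 0.75 × 180.2 = 135 kips.
Bearing (1.2 l_c t F_u ≤ 2.4 d t F_u): upper limit = 2.4·0.75·0.25·58 = 26.1 kips.
  Edge l_c = 1 − 0.8125/2 = 0.5938 → r_n = 10.33 kips; interior l_c = 2.375 − 0.8125 = 1.562 → r_n = 26.1 kips.
  R_n,bearing = 2·10.33 + 4·26.1 = 125.1 kips → 0.75 × 125.1 = 93.8 kips.
Bearing governs: 93.8 kips.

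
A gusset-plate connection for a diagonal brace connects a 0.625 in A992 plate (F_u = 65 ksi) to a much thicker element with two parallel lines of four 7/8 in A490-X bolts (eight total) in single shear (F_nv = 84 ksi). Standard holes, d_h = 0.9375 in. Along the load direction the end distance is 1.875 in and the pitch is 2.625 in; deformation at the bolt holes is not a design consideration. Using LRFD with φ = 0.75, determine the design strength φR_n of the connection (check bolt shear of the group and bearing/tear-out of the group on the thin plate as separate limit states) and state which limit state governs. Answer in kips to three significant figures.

Bolt shear: A_b = π·0.875²/4 = 0.6013 in²; R_n = 84 × 0.6013 × 8 × 1 = 404.1 kips → 0.75 × 404.1 = 303 kips.
Bearing (1.5 l_c t F_u ≤ 3.0 d t F_u): upper limit = 3.0·0.875·0.625·65 = 106.6 kips.
  Edge l_c = 1.875 − 0.9375/2 = 1.406 → r_n = 85.69 kips; interior l_c = 2.625 − 0.9375 = 1.688 → r_n = 102.8 kips.
  R_n,bearing = 2·85.69 + 6·102.8 = 788.4 kips → 0.75 × 788.4 = 591 kips.
Bolt shear governs: 303 kips.

303 kips (bolt shear governs)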